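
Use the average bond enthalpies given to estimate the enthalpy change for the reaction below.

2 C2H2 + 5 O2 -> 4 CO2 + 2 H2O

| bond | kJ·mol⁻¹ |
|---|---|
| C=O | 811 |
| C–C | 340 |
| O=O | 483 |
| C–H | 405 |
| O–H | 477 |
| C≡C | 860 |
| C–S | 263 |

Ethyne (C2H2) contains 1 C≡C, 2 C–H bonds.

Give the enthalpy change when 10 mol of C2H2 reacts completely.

Bonds broken (reactants):
  C≡C: 2 × 860 = 1720
  C–H: 4 × 405 = 1620
  O=O: 5 × 483 = 2415
  Σ(broken) = 5755 kJ
Bonds formed (products):
  C=O: 8 × 811 = 6488
  O–H: 4 × 477 = 1908
  Σ(formed) = 8396 kJ
ΔH = Σ(broken) − Σ(formed) = 5755 − 8396 = −2641 kJ
For 5× the reaction as written: 5 × (−2641) = −13205 kJ

ΔH = −13205 kJ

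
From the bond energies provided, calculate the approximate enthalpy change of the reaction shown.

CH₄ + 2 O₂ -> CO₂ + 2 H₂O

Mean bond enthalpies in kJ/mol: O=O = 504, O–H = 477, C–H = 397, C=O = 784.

Bonds broken (reactants):
  C–H: 4 × 397 = 1588
  O=O: 2 × 504 = 1008
  Σ(broken) = 2596 kJ
Bonds formed (products):
  C=O: 2 × 784 = 1568
  O–H: 4 × 477 = 1908
  Σ(formed) = 3476 kJ
ΔH = Σ(broken) − Σ(formed) = 2596 − 3476 = −880 kJ

ΔH ≈ −880 kJ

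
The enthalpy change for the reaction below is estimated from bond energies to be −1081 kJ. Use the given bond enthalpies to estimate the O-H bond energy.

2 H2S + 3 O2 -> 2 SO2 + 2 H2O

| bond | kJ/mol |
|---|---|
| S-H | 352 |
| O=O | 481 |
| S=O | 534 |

D(O-H) ≈ 449 kJ/mol

Let D be the O-H bond energy.
Σ(broken) = 3×481 + 4×352 = 2851
Σ(formed) = 4×D + 4×534 = 2136 + 4D
ΔH = Σ(broken) − Σ(formed) = (2851) − (2136 + 4D) = +715 − 4D
Setting this equal to −1081 kJ gives 4D = 1796, so D = 449 kJ/mol.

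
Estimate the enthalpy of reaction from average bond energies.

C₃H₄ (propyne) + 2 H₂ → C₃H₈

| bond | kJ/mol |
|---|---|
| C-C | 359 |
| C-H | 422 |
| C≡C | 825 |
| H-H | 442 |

Bonds broken (reactants):
  C≡C: 1 × 825 = 825
  C-C: 1 × 359 = 359
  C-H: 4 × 422 = 1688
  H-H: 2 × 442 = 884
  Σ(broken) = 3756 kJ
Bonds formed (products):
  C-C: 2 × 359 = 718
  C-H: 8 × 422 = 3376
  Σ(formed) = 4094 kJ
ΔH = Σ(broken) − Σ(formed) = 3756 − 4094 = −338 kJ

ΔH ≈ −338 kJ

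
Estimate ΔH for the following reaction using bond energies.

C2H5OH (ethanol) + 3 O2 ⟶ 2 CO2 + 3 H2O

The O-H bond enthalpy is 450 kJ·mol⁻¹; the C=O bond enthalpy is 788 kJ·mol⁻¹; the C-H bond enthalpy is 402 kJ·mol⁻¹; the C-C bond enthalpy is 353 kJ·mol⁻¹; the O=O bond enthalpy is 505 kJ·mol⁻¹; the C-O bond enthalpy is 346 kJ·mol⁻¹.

Bonds broken (reactants):
  C-C: 1 × 353 = 353
  C-H: 5 × 402 = 2010
  C-O: 1 × 346 = 346
  O-H: 1 × 450 = 450
  O=O: 3 × 505 = 1515
  Σ(broken) = 4674 kJ
Bonds formed (products):
  C=O: 4 × 788 = 3152
  O-H: 6 × 450 = 2700
  Σ(formed) = 5852 kJ
ΔH = Σ(broken) − Σ(formed) = 4674 − 5852 = −1178 kJ

ΔH ≈ −1178 kJ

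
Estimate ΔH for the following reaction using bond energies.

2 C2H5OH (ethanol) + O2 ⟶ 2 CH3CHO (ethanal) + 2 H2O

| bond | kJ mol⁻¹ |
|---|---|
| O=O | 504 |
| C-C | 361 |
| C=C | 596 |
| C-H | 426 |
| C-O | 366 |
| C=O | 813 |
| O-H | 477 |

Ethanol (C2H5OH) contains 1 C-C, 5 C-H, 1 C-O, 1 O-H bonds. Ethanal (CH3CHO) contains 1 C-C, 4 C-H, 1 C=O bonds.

ΔH ≈ −492 kJ

Bonds broken (reactants):
  C-C: 2 × 361 = 722
  C-H: 10 × 426 = 4260
  C-O: 2 × 366 = 732
  O-H: 2 × 477 = 954
  O=O: 1 × 504 = 504
  Σ(broken) = 7172 kJ
Bonds formed (products):
  C-C: 2 × 361 = 722
  C-H: 8 × 426 = 3408
  C=O: 2 × 813 = 1626
  O-H: 4 × 477 = 1908
  Σ(formed) = 7664 kJ
ΔH = Σ(broken) − Σ(formed) = 7172 − 7664 = −492 kJ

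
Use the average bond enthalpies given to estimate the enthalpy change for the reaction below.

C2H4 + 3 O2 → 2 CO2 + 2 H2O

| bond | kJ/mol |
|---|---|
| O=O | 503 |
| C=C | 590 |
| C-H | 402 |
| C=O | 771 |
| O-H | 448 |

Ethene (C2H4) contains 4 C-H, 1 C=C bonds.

Bonds broken (reactants):
  C-H: 4 × 402 = 1608
  C=C: 1 × 590 = 590
  O=O: 3 × 503 = 1509
  Σ(broken) = 3707 kJ
Bonds formed (products):
  C=O: 4 × 771 = 3084
  O-H: 4 × 448 = 1792
  Σ(formed) = 4876 kJ
ΔH = Σ(broken) − Σ(formed) = 3707 − 4876 = −1169 kJ

ΔH ≈ −1169 kJ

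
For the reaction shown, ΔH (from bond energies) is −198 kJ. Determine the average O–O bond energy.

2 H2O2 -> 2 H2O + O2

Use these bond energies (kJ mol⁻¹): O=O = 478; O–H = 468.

D(O–O) ≈ 140 kJ/mol

Let D be the O–O bond energy.
Σ(broken) = 4×468 + 2×D = 1872 + 2D
Σ(formed) = 4×468 + 1×478 = 2350
ΔH = Σ(broken) − Σ(formed) = (1872 + 2D) − (2350) = −478 + 2D
Setting this equal to −198 kJ gives 2D = 280, so D = 140 kJ/mol.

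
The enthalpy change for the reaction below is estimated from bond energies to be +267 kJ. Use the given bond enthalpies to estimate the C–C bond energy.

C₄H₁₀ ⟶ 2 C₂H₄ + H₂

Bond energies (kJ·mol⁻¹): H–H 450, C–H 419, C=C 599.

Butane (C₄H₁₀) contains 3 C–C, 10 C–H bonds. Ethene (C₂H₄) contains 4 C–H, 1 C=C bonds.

D(C–C) ≈ 359 kJ/mol

Let D be the C–C bond energy.
Σ(broken) = 3×D + 10×419 = 4190 + 3D
Σ(formed) = 8×419 + 2×599 + 1×450 = 5000
ΔH = Σ(broken) − Σ(formed) = (4190 + 3D) − (5000) = −810 + 3D
Setting this equal to +267 kJ gives 3D = 1077, so D = 359 kJ/mol.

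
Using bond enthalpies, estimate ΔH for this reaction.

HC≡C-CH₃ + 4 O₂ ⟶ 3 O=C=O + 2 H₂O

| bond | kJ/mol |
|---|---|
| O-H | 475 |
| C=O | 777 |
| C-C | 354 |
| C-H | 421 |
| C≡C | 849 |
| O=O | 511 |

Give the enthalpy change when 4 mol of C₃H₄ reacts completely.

ΔH = −6524 kJ

Bonds broken (reactants):
  C≡C: 1 × 849 = 849
  C-C: 1 × 354 = 354
  C-H: 4 × 421 = 1684
  O=O: 4 × 511 = 2044
  Σ(broken) = 4931 kJ
Bonds formed (products):
  C=O: 6 × 777 = 4662
  O-H: 4 × 475 = 1900
  Σ(formed) = 6562 kJ
ΔH = Σ(broken) − Σ(formed) = 4931 − 6562 = −1631 kJ
For 4× the reaction as written: 4 × (−1631) = −6524 kJ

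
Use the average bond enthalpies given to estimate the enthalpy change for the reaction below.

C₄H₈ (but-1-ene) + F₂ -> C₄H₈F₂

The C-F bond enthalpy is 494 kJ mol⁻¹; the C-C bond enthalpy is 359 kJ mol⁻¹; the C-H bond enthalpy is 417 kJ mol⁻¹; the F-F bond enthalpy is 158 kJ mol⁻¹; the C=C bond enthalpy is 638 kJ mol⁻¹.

ΔH ≈ −551 kJ

Bonds broken (reactants):
  C-C: 2 × 359 = 718
  C-H: 8 × 417 = 3336
  C=C: 1 × 638 = 638
  F-F: 1 × 158 = 158
  Σ(broken) = 4850 kJ
Bonds formed (products):
  C-C: 3 × 359 = 1077
  C-F: 2 × 494 = 988
  C-H: 8 × 417 = 3336
  Σ(formed) = 5401 kJ
ΔH = Σ(broken) − Σ(formed) = 4850 − 5401 = −551 kJ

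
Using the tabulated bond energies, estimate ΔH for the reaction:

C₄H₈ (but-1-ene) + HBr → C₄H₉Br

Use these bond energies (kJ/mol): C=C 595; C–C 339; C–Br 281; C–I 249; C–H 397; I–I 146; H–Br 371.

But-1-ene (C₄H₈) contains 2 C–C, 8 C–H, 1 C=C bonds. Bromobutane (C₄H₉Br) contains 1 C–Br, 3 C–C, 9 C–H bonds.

Bonds broken (reactants):
  C–C: 2 × 339 = 678
  C–H: 8 × 397 = 3176
  C=C: 1 × 595 = 595
  H–Br: 1 × 371 = 371
  Σ(broken) = 4820 kJ
Bonds formed (products):
  C–Br: 1 × 281 = 281
  C–C: 3 × 339 = 1017
  C–H: 9 × 397 = 3573
  Σ(formed) = 4871 kJ
ΔH = Σ(broken) − Σ(formed) = 4820 − 4871 = −51 kJ

ΔH ≈ −51 kJ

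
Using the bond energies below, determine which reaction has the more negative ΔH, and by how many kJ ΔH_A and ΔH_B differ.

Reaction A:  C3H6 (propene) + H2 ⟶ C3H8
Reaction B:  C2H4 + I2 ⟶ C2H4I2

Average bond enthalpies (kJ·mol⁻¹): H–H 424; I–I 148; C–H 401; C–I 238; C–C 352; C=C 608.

Reaction A:
  Bonds broken (reactants):
    C–C: 1 × 352 = 352
    C–H: 6 × 401 = 2406
    C=C: 1 × 608 = 608
    H–H: 1 × 424 = 424
    Σ(broken) = 3790 kJ
  Bonds formed (products):
    C–C: 2 × 352 = 704
    C–H: 8 × 401 = 3208
    Σ(formed) = 3912 kJ
  ΔH_A = 3790 − 3912 = −122 kJ
Reaction B:
  Bonds broken (reactants):
    C–H: 4 × 401 = 1604
    C=C: 1 × 608 = 608
    I–I: 1 × 148 = 148
    Σ(broken) = 2360 kJ
  Bonds formed (products):
    C–C: 1 × 352 = 352
    C–H: 4 × 401 = 1604
    C–I: 2 × 238 = 476
    Σ(formed) = 2432 kJ
  ΔH_B = 2360 − 2432 = −72 kJ
ΔH_A − ΔH_B = −50 kJ, so reaction A has the more negative ΔH; |ΔH_A − ΔH_B| = 50 kJ.

Reaction A, by 50 kJ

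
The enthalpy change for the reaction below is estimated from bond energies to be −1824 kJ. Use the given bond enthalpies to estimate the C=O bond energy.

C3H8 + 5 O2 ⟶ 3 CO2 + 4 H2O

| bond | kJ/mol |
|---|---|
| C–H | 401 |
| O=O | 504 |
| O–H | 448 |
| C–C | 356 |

Let D be the C=O bond energy.
Σ(broken) = 2×356 + 8×401 + 5×504 = 6440
Σ(formed) = 6×D + 8×448 = 3584 + 6D
ΔH = Σ(broken) − Σ(formed) = (6440) − (3584 + 6D) = +2856 − 6D
Setting this equal to −1824 kJ gives 6D = 4680, so D = 780 kJ/mol.

D(C=O) ≈ 780 kJ/mol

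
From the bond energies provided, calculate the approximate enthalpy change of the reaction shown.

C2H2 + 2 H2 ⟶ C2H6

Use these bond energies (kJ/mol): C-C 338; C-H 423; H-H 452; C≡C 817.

Bonds broken (reactants):
  C≡C: 1 × 817 = 817
  C-H: 2 × 423 = 846
  H-H: 2 × 452 = 904
  Σ(broken) = 2567 kJ
Bonds formed (products):
  C-C: 1 × 338 = 338
  C-H: 6 × 423 = 2538
  Σ(formed) = 2876 kJ
ΔH = Σ(broken) − Σ(formed) = 2567 − 2876 = −309 kJ

ΔH ≈ −309 kJ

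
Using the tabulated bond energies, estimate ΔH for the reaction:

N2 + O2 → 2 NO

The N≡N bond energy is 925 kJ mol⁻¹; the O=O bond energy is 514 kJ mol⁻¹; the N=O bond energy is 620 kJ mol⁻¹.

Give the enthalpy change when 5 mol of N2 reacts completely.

Bonds broken (reactants):
  N≡N: 1 × 925 = 925
  O=O: 1 × 514 = 514
  Σ(broken) = 1439 kJ
Bonds formed (products):
  N=O: 2 × 620 = 1240
  Σ(formed) = 1240 kJ
ΔH = Σ(broken) − Σ(formed) = 1439 − 1240 = +199 kJ
For 5× the reaction as written: 5 × (+199) = +995 kJ

ΔH = +995 kJ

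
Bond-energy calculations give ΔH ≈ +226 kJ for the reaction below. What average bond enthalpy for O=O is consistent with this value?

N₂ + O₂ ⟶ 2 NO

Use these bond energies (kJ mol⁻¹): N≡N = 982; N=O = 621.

D(O=O) ≈ 486 kJ/mol

Let D be the O=O bond energy.
Σ(broken) = 1×982 + 1×D = 982 + D
Σ(formed) = 2×621 = 1242
ΔH = Σ(broken) − Σ(formed) = (982 + D) − (1242) = −260 + D
Setting this equal to +226 kJ gives D = 486 kJ/mol.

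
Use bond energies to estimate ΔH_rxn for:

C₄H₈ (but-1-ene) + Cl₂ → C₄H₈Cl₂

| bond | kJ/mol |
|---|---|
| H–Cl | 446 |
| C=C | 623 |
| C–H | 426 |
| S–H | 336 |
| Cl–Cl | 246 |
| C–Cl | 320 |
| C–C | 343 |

Bonds broken (reactants):
  C–C: 2 × 343 = 686
  C–H: 8 × 426 = 3408
  C=C: 1 × 623 = 623
  Cl–Cl: 1 × 246 = 246
  Σ(broken) = 4963 kJ
Bonds formed (products):
  C–C: 3 × 343 = 1029
  C–Cl: 2 × 320 = 640
  C–H: 8 × 426 = 3408
  Σ(formed) = 5077 kJ
ΔH = Σ(broken) − Σ(formed) = 4963 − 5077 = −114 kJ

ΔH ≈ −114 kJ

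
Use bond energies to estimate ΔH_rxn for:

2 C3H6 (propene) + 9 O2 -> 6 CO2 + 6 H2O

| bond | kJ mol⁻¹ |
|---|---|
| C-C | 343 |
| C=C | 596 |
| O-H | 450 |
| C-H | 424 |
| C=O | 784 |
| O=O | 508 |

ΔH ≈ −3270 kJ

Bonds broken (reactants):
  C-C: 2 × 343 = 686
  C-H: 12 × 424 = 5088
  C=C: 2 × 596 = 1192
  O=O: 9 × 508 = 4572
  Σ(broken) = 11538 kJ
Bonds formed (products):
  C=O: 12 × 784 = 9408
  O-H: 12 × 450 = 5400
  Σ(formed) = 14808 kJ
ΔH = Σ(broken) − Σ(formed) = 11538 − 14808 = −3270 kJ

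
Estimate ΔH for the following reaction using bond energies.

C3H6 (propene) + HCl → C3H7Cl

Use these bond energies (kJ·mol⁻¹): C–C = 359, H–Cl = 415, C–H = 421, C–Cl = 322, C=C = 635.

ΔH ≈ −52 kJ

Bonds broken (reactants):
  C–C: 1 × 359 = 359
  C–H: 6 × 421 = 2526
  C=C: 1 × 635 = 635
  H–Cl: 1 × 415 = 415
  Σ(broken) = 3935 kJ
Bonds formed (products):
  C–C: 2 × 359 = 718
  C–Cl: 1 × 322 = 322
  C–H: 7 × 421 = 2947
  Σ(formed) = 3987 kJ
ΔH = Σ(broken) − Σ(formed) = 3935 − 3987 = −52 kJ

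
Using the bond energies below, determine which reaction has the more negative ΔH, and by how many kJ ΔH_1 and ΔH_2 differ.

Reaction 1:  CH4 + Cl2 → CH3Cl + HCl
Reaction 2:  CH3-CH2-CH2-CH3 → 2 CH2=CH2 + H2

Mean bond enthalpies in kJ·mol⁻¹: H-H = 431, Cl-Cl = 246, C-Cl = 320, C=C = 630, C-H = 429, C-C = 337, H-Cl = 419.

Reaction 1, by 242 kJ

Reaction 1:
  Bonds broken (reactants):
    C-H: 4 × 429 = 1716
    Cl-Cl: 1 × 246 = 246
    Σ(broken) = 1962 kJ
  Bonds formed (products):
    C-Cl: 1 × 320 = 320
    C-H: 3 × 429 = 1287
    H-Cl: 1 × 419 = 419
    Σ(formed) = 2026 kJ
  ΔH_1 = 1962 − 2026 = −64 kJ
Reaction 2:
  Bonds broken (reactants):
    C-C: 3 × 337 = 1011
    C-H: 10 × 429 = 4290
    Σ(broken) = 5301 kJ
  Bonds formed (products):
    C-H: 8 × 429 = 3432
    C=C: 2 × 630 = 1260
    H-H: 1 × 431 = 431
    Σ(formed) = 5123 kJ
  ΔH_2 = 5301 − 5123 = +178 kJ
ΔH_1 − ΔH_2 = −242 kJ, so reaction 1 has the more negative ΔH; |ΔH_1 − ΔH_2| = 242 kJ.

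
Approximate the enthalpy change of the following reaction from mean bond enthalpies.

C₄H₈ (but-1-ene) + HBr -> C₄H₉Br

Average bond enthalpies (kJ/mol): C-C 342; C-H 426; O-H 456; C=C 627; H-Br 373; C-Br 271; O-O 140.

ΔH ≈ −39 kJ

Bonds broken (reactants):
  C-C: 2 × 342 = 684
  C-H: 8 × 426 = 3408
  C=C: 1 × 627 = 627
  H-Br: 1 × 373 = 373
  Σ(broken) = 5092 kJ
Bonds formed (products):
  C-Br: 1 × 271 = 271
  C-C: 3 × 342 = 1026
  C-H: 9 × 426 = 3834
  Σ(formed) = 5131 kJ
ΔH = Σ(broken) − Σ(formed) = 5092 − 5131 = −39 kJ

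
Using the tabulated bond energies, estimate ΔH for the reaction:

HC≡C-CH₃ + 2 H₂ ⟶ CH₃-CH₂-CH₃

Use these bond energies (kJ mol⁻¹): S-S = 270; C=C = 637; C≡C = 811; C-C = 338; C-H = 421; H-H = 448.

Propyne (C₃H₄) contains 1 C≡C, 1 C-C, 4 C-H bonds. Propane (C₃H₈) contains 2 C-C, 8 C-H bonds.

Bonds broken (reactants):
  C≡C: 1 × 811 = 811
  C-C: 1 × 338 = 338
  C-H: 4 × 421 = 1684
  H-H: 2 × 448 = 896
  Σ(broken) = 3729 kJ
Bonds formed (products):
  C-C: 2 × 338 = 676
  C-H: 8 × 421 = 3368
  Σ(formed) = 4044 kJ
ΔH = Σ(broken) − Σ(formed) = 3729 − 4044 = −315 kJ

ΔH ≈ −315 kJ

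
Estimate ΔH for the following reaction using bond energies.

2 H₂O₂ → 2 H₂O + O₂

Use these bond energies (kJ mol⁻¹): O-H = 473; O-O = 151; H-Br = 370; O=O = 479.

ΔH ≈ −177 kJ

Bonds broken (reactants):
  O-H: 4 × 473 = 1892
  O-O: 2 × 151 = 302
  Σ(broken) = 2194 kJ
Bonds formed (products):
  O-H: 4 × 473 = 1892
  O=O: 1 × 479 = 479
  Σ(formed) = 2371 kJ
ΔH = Σ(broken) − Σ(formed) = 2194 − 2371 = −177 kJ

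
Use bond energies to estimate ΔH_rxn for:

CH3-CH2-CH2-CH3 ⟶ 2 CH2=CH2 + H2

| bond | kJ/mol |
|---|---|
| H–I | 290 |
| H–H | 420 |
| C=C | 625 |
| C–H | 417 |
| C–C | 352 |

ΔH ≈ +220 kJ

Bonds broken (reactants):
  C–C: 3 × 352 = 1056
  C–H: 10 × 417 = 4170
  Σ(broken) = 5226 kJ
Bonds formed (products):
  C–H: 8 × 417 = 3336
  C=C: 2 × 625 = 1250
  H–H: 1 × 420 = 420
  Σ(formed) = 5006 kJ
ΔH = Σ(broken) − Σ(formed) = 5226 − 5006 = +220 kJ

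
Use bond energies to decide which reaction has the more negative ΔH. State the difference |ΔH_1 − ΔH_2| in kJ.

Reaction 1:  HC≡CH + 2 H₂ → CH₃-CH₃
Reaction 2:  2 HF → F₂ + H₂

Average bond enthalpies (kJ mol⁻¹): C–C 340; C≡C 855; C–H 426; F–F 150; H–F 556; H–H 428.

Reaction 1:
  Bonds broken (reactants):
    C≡C: 1 × 855 = 855
    C–H: 2 × 426 = 852
    H–H: 2 × 428 = 856
    Σ(broken) = 2563 kJ
  Bonds formed (products):
    C–C: 1 × 340 = 340
    C–H: 6 × 426 = 2556
    Σ(formed) = 2896 kJ
  ΔH_1 = 2563 − 2896 = −333 kJ
Reaction 2:
  Bonds broken (reactants):
    H–F: 2 × 556 = 1112
    Σ(broken) = 1112 kJ
  Bonds formed (products):
    F–F: 1 × 150 = 150
    H–H: 1 × 428 = 428
    Σ(formed) = 578 kJ
  ΔH_2 = 1112 − 578 = +534 kJ
ΔH_1 − ΔH_2 = −867 kJ, so reaction 1 has the more negative ΔH; |ΔH_1 − ΔH_2| = 867 kJ.

Reaction 1, by 867 kJ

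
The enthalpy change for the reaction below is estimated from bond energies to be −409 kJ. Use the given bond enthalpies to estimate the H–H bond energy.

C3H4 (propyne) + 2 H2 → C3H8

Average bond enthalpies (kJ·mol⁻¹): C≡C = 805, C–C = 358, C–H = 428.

D(H–H) ≈ 428 kJ/mol

Let D be the H–H bond energy.
Σ(broken) = 1×805 + 1×358 + 4×428 + 2×D = 2875 + 2D
Σ(formed) = 2×358 + 8×428 = 4140
ΔH = Σ(broken) − Σ(formed) = (2875 + 2D) − (4140) = −1265 + 2D
Setting this equal to −409 kJ gives 2D = 856, so D = 428 kJ/mol.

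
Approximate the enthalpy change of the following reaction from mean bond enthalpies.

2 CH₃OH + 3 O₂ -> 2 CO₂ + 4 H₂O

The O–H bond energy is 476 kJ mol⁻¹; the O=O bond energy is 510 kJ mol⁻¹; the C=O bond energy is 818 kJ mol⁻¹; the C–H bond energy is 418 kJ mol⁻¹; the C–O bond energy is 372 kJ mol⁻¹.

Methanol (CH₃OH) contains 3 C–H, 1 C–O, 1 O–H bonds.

Bonds broken (reactants):
  C–H: 6 × 418 = 2508
  C–O: 2 × 372 = 744
  O–H: 2 × 476 = 952
  O=O: 3 × 510 = 1530
  Σ(broken) = 5734 kJ
Bonds formed (products):
  C=O: 4 × 818 = 3272
  O–H: 8 × 476 = 3808
  Σ(formed) = 7080 kJ
ΔH = Σ(broken) − Σ(formed) = 5734 − 7080 = −1346 kJ

ΔH ≈ −1346 kJ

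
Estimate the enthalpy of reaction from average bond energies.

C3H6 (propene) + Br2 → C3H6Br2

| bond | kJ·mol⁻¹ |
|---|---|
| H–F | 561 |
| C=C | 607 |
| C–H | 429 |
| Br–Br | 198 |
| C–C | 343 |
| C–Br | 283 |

ΔH ≈ −104 kJ

Bonds broken (reactants):
  Br–Br: 1 × 198 = 198
  C–C: 1 × 343 = 343
  C–H: 6 × 429 = 2574
  C=C: 1 × 607 = 607
  Σ(broken) = 3722 kJ
Bonds formed (products):
  C–Br: 2 × 283 = 566
  C–C: 2 × 343 = 686
  C–H: 6 × 429 = 2574
  Σ(formed) = 3826 kJ
ΔH = Σ(broken) − Σ(formed) = 3722 − 3826 = −104 kJ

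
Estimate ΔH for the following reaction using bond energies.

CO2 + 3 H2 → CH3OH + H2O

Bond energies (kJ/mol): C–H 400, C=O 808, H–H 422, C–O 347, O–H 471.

Bonds broken (reactants):
  C=O: 2 × 808 = 1616
  H–H: 3 × 422 = 1266
  Σ(broken) = 2882 kJ
Bonds formed (products):
  C–H: 3 × 400 = 1200
  C–O: 1 × 347 = 347
  O–H: 3 × 471 = 1413
  Σ(formed) = 2960 kJ
ΔH = Σ(broken) − Σ(formed) = 2882 − 2960 = −78 kJ

ΔH ≈ −78 kJ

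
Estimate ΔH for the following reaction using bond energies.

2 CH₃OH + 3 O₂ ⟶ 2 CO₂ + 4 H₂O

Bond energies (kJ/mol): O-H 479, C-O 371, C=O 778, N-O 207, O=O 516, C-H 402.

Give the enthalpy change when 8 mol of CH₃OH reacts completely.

Bonds broken (reactants):
  C-H: 6 × 402 = 2412
  C-O: 2 × 371 = 742
  O-H: 2 × 479 = 958
  O=O: 3 × 516 = 1548
  Σ(broken) = 5660 kJ
Bonds formed (products):
  C=O: 4 × 778 = 3112
  O-H: 8 × 479 = 3832
  Σ(formed) = 6944 kJ
ΔH = Σ(broken) − Σ(formed) = 5660 − 6944 = −1284 kJ
For 4× the reaction as written: 4 × (−1284) = −5136 kJ

ΔH = −5136 kJ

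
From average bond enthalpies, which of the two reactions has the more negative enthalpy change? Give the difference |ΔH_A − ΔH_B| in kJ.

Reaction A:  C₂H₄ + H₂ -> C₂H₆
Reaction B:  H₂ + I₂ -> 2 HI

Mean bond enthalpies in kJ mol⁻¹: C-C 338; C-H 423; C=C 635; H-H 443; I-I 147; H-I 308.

Reaction A, by 80 kJ

Reaction A:
  Bonds broken (reactants):
    C-H: 4 × 423 = 1692
    C=C: 1 × 635 = 635
    H-H: 1 × 443 = 443
    Σ(broken) = 2770 kJ
  Bonds formed (products):
    C-C: 1 × 338 = 338
    C-H: 6 × 423 = 2538
    Σ(formed) = 2876 kJ
  ΔH_A = 2770 − 2876 = −106 kJ
Reaction B:
  Bonds broken (reactants):
    H-H: 1 × 443 = 443
    I-I: 1 × 147 = 147
    Σ(broken) = 590 kJ
  Bonds formed (products):
    H-I: 2 × 308 = 616
    Σ(formed) = 616 kJ
  ΔH_B = 590 − 616 = −26 kJ
ΔH_A − ΔH_B = −80 kJ, so reaction A has the more negative ΔH; |ΔH_A − ΔH_B| = 80 kJ.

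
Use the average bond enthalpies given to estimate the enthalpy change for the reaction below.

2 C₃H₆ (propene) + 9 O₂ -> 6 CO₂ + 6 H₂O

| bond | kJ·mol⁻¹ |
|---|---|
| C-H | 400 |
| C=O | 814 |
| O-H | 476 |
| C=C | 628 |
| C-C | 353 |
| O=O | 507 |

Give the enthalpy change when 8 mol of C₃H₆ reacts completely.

ΔH = −16620 kJ

Bonds broken (reactants):
  C-C: 2 × 353 = 706
  C-H: 12 × 400 = 4800
  C=C: 2 × 628 = 1256
  O=O: 9 × 507 = 4563
  Σ(broken) = 11325 kJ
Bonds formed (products):
  C=O: 12 × 814 = 9768
  O-H: 12 × 476 = 5712
  Σ(formed) = 15480 kJ
ΔH = Σ(broken) − Σ(formed) = 11325 − 15480 = −4155 kJ
For 4× the reaction as written: 4 × (−4155) = −16620 kJ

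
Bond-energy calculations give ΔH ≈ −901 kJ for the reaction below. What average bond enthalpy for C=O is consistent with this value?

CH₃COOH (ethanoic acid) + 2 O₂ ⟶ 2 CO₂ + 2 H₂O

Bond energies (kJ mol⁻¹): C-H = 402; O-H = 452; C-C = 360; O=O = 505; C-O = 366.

Let D be the C=O bond energy.
Σ(broken) = 1×360 + 3×402 + 1×366 + 1×D + 1×452 + 2×505 = 3394 + D
Σ(formed) = 4×D + 4×452 = 1808 + 4D
ΔH = Σ(broken) − Σ(formed) = (3394 + D) − (1808 + 4D) = +1586 − 3D
Setting this equal to −901 kJ gives 3D = 2487, so D = 829 kJ/mol.

D(C=O) ≈ 829 kJ/mol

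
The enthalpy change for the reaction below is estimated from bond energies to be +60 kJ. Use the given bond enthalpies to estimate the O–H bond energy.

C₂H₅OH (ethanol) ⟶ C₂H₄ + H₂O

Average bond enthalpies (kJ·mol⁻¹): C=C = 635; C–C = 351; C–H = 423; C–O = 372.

D(O–H) ≈ 451 kJ/mol

Let D be the O–H bond energy.
Σ(broken) = 1×351 + 5×423 + 1×372 + 1×D = 2838 + D
Σ(formed) = 4×423 + 1×635 + 2×D = 2327 + 2D
ΔH = Σ(broken) − Σ(formed) = (2838 + D) − (2327 + 2D) = +511 − D
Setting this equal to +60 kJ gives D = 451 kJ/mol.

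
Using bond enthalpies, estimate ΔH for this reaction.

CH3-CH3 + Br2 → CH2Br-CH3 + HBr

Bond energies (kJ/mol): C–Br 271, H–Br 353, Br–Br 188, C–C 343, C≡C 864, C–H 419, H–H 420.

ΔH ≈ −17 kJ

Bonds broken (reactants):
  Br–Br: 1 × 188 = 188
  C–C: 1 × 343 = 343
  C–H: 6 × 419 = 2514
  Σ(broken) = 3045 kJ
Bonds formed (products):
  C–Br: 1 × 271 = 271
  C–C: 1 × 343 = 343
  C–H: 5 × 419 = 2095
  H–Br: 1 × 353 = 353
  Σ(formed) = 3062 kJ
ΔH = Σ(broken) − Σ(formed) = 3045 − 3062 = −17 kJ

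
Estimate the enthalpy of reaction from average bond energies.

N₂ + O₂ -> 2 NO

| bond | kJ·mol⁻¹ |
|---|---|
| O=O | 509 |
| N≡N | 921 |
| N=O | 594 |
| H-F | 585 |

ΔH ≈ +242 kJ

Bonds broken (reactants):
  N≡N: 1 × 921 = 921
  O=O: 1 × 509 = 509
  Σ(broken) = 1430 kJ
Bonds formed (products):
  N=O: 2 × 594 = 1188
  Σ(formed) = 1188 kJ
ΔH = Σ(broken) − Σ(formed) = 1430 − 1188 = +242 kJ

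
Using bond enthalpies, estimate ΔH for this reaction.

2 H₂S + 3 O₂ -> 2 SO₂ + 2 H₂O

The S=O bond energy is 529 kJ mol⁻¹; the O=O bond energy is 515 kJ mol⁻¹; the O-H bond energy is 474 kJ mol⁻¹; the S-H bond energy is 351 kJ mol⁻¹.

Bonds broken (reactants):
  O=O: 3 × 515 = 1545
  S-H: 4 × 351 = 1404
  Σ(broken) = 2949 kJ
Bonds formed (products):
  O-H: 4 × 474 = 1896
  S=O: 4 × 529 = 2116
  Σ(formed) = 4012 kJ
ΔH = Σ(broken) − Σ(formed) = 2949 − 4012 = −1063 kJ

ΔH ≈ −1063 kJ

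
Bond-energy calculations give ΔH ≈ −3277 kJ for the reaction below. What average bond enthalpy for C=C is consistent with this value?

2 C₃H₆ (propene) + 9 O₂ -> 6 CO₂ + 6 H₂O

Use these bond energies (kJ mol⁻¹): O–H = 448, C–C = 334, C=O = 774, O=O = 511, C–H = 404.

D(C=C) ≈ 636 kJ/mol

Let D be the C=C bond energy.
Σ(broken) = 2×334 + 12×404 + 2×D + 9×511 = 10115 + 2D
Σ(formed) = 12×774 + 12×448 = 14664
ΔH = Σ(broken) − Σ(formed) = (10115 + 2D) − (14664) = −4549 + 2D
Setting this equal to −3277 kJ gives 2D = 1272, so D = 636 kJ/mol.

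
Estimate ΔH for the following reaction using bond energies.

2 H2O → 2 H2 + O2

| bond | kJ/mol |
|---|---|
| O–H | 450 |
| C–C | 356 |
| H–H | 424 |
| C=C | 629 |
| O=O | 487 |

Bonds broken (reactants):
  O–H: 4 × 450 = 1800
  Σ(broken) = 1800 kJ
Bonds formed (products):
  H–H: 2 × 424 = 848
  O=O: 1 × 487 = 487
  Σ(formed) = 1335 kJ
ΔH = Σ(broken) − Σ(formed) = 1800 − 1335 = +465 kJ

ΔH ≈ +465 kJ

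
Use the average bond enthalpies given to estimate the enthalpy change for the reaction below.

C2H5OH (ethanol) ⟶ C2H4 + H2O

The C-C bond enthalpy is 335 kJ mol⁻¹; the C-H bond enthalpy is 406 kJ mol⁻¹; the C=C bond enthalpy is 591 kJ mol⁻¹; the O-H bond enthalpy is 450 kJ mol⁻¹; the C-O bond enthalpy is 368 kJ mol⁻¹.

ΔH ≈ +68 kJ

Bonds broken (reactants):
  C-C: 1 × 335 = 335
  C-H: 5 × 406 = 2030
  C-O: 1 × 368 = 368
  O-H: 1 × 450 = 450
  Σ(broken) = 3183 kJ
Bonds formed (products):
  C-H: 4 × 406 = 1624
  C=C: 1 × 591 = 591
  O-H: 2 × 450 = 900
  Σ(formed) = 3115 kJ
ΔH = Σ(broken) − Σ(formed) = 3183 − 3115 = +68 kJ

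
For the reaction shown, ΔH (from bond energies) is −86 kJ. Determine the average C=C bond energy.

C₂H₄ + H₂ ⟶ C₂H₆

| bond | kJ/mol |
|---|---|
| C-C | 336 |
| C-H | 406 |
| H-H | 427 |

D(C=C) ≈ 635 kJ/mol

Let D be the C=C bond energy.
Σ(broken) = 4×406 + 1×D + 1×427 = 2051 + D
Σ(formed) = 1×336 + 6×406 = 2772
ΔH = Σ(broken) − Σ(formed) = (2051 + D) − (2772) = −721 + D
Setting this equal to −86 kJ gives D = 635 kJ/mol.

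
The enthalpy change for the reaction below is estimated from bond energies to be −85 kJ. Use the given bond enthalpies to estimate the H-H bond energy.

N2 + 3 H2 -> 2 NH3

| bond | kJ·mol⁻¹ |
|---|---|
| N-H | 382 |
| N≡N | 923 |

Let D be the H-H bond energy.
Σ(broken) = 3×D + 1×923 = 923 + 3D
Σ(formed) = 6×382 = 2292
ΔH = Σ(broken) − Σ(formed) = (923 + 3D) − (2292) = −1369 + 3D
Setting this equal to −85 kJ gives 3D = 1284, so D = 428 kJ/mol.

D(H-H) ≈ 428 kJ/mol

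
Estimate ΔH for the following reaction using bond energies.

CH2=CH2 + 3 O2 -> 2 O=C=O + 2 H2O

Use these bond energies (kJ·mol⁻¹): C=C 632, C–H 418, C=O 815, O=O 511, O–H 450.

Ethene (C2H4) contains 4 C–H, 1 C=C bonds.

ΔH ≈ −1223 kJ

Bonds broken (reactants):
  C–H: 4 × 418 = 1672
  C=C: 1 × 632 = 632
  O=O: 3 × 511 = 1533
  Σ(broken) = 3837 kJ
Bonds formed (products):
  C=O: 4 × 815 = 3260
  O–H: 4 × 450 = 1800
  Σ(formed) = 5060 kJ
ΔH = Σ(broken) − Σ(formed) = 3837 − 5060 = −1223 kJ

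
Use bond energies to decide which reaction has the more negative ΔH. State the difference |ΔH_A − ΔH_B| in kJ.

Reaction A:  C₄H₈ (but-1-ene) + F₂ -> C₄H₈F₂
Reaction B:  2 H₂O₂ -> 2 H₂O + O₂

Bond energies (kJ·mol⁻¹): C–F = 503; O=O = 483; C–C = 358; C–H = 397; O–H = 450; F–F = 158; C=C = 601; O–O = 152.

Reaction A, by 426 kJ

Reaction A:
  Bonds broken (reactants):
    C–C: 2 × 358 = 716
    C–H: 8 × 397 = 3176
    C=C: 1 × 601 = 601
    F–F: 1 × 158 = 158
    Σ(broken) = 4651 kJ
  Bonds formed (products):
    C–C: 3 × 358 = 1074
    C–F: 2 × 503 = 1006
    C–H: 8 × 397 = 3176
    Σ(formed) = 5256 kJ
  ΔH_A = 4651 − 5256 = −605 kJ
Reaction B:
  Bonds broken (reactants):
    O–H: 4 × 450 = 1800
    O–O: 2 × 152 = 304
    Σ(broken) = 2104 kJ
  Bonds formed (products):
    O–H: 4 × 450 = 1800
    O=O: 1 × 483 = 483
    Σ(formed) = 2283 kJ
  ΔH_B = 2104 − 2283 = −179 kJ
ΔH_A − ΔH_B = −426 kJ, so reaction A has the more negative ΔH; |ΔH_A − ΔH_B| = 426 kJ.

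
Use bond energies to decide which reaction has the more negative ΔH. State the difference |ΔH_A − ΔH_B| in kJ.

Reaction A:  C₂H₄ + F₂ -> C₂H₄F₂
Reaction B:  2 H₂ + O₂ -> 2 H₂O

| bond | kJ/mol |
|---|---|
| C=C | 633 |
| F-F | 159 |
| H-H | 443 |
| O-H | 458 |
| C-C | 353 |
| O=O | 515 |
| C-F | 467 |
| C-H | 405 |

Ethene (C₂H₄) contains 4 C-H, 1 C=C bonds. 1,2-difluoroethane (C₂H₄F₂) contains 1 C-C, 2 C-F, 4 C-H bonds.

Reaction A, by 64 kJ

Reaction A:
  Bonds broken (reactants):
    C-H: 4 × 405 = 1620
    C=C: 1 × 633 = 633
    F-F: 1 × 159 = 159
    Σ(broken) = 2412 kJ
  Bonds formed (products):
    C-C: 1 × 353 = 353
    C-F: 2 × 467 = 934
    C-H: 4 × 405 = 1620
    Σ(formed) = 2907 kJ
  ΔH_A = 2412 − 2907 = −495 kJ
Reaction B:
  Bonds broken (reactants):
    H-H: 2 × 443 = 886
    O=O: 1 × 515 = 515
    Σ(broken) = 1401 kJ
  Bonds formed (products):
    O-H: 4 × 458 = 1832
    Σ(formed) = 1832 kJ
  ΔH_B = 1401 − 1832 = −431 kJ
ΔH_A − ΔH_B = −64 kJ, so reaction A has the more negative ΔH; |ΔH_A − ΔH_B| = 64 kJ.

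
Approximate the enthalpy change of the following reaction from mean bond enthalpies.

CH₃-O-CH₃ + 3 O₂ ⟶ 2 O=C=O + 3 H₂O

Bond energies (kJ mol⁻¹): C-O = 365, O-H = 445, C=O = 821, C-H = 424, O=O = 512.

Bonds broken (reactants):
  C-H: 6 × 424 = 2544
  C-O: 2 × 365 = 730
  O=O: 3 × 512 = 1536
  Σ(broken) = 4810 kJ
Bonds formed (products):
  C=O: 4 × 821 = 3284
  O-H: 6 × 445 = 2670
  Σ(formed) = 5954 kJ
ΔH = Σ(broken) − Σ(formed) = 4810 − 5954 = −1144 kJ

ΔH ≈ −1144 kJ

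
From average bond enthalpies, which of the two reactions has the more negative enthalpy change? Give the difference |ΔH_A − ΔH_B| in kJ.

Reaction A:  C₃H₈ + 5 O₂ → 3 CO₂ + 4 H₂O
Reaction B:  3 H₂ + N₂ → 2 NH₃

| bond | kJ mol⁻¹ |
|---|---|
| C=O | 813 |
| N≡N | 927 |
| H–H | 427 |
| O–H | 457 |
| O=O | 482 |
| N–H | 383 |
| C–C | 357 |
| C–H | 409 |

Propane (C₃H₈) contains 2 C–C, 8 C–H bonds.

Reaction A, by 2048 kJ

Reaction A:
  Bonds broken (reactants):
    C–C: 2 × 357 = 714
    C–H: 8 × 409 = 3272
    O=O: 5 × 482 = 2410
    Σ(broken) = 6396 kJ
  Bonds formed (products):
    C=O: 6 × 813 = 4878
    O–H: 8 × 457 = 3656
    Σ(formed) = 8534 kJ
  ΔH_A = 6396 − 8534 = −2138 kJ
Reaction B:
  Bonds broken (reactants):
    H–H: 3 × 427 = 1281
    N≡N: 1 × 927 = 927
    Σ(broken) = 2208 kJ
  Bonds formed (products):
    N–H: 6 × 383 = 2298
    Σ(formed) = 2298 kJ
  ΔH_B = 2208 − 2298 = −90 kJ
ΔH_A − ΔH_B = −2048 kJ, so reaction A has the more negative ΔH; |ΔH_A − ΔH_B| = 2048 kJ.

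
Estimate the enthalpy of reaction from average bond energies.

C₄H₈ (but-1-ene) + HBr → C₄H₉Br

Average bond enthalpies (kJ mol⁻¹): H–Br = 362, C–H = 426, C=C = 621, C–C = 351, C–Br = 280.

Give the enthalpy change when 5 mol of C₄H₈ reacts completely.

Bonds broken (reactants):
  C–C: 2 × 351 = 702
  C–H: 8 × 426 = 3408
  C=C: 1 × 621 = 621
  H–Br: 1 × 362 = 362
  Σ(broken) = 5093 kJ
Bonds formed (products):
  C–Br: 1 × 280 = 280
  C–C: 3 × 351 = 1053
  C–H: 9 × 426 = 3834
  Σ(formed) = 5167 kJ
ΔH = Σ(broken) − Σ(formed) = 5093 − 5167 = −74 kJ
For 5× the reaction as written: 5 × (−74) = −370 kJ

ΔH = −370 kJ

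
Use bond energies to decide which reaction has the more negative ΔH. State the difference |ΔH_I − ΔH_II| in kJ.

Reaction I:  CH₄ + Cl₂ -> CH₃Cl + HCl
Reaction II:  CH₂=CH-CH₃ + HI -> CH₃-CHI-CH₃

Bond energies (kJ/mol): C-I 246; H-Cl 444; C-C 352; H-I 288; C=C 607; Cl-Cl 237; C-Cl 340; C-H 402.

Reaction I, by 40 kJ

Reaction I:
  Bonds broken (reactants):
    C-H: 4 × 402 = 1608
    Cl-Cl: 1 × 237 = 237
    Σ(broken) = 1845 kJ
  Bonds formed (products):
    C-Cl: 1 × 340 = 340
    C-H: 3 × 402 = 1206
    H-Cl: 1 × 444 = 444
    Σ(formed) = 1990 kJ
  ΔH_I = 1845 − 1990 = −145 kJ
Reaction II:
  Bonds broken (reactants):
    C-C: 1 × 352 = 352
    C-H: 6 × 402 = 2412
    C=C: 1 × 607 = 607
    H-I: 1 × 288 = 288
    Σ(broken) = 3659 kJ
  Bonds formed (products):
    C-C: 2 × 352 = 704
    C-H: 7 × 402 = 2814
    C-I: 1 × 246 = 246
    Σ(formed) = 3764 kJ
  ΔH_II = 3659 − 3764 = −105 kJ
ΔH_I − ΔH_II = −40 kJ, so reaction I has the more negative ΔH; |ΔH_I − ΔH_II| = 40 kJ.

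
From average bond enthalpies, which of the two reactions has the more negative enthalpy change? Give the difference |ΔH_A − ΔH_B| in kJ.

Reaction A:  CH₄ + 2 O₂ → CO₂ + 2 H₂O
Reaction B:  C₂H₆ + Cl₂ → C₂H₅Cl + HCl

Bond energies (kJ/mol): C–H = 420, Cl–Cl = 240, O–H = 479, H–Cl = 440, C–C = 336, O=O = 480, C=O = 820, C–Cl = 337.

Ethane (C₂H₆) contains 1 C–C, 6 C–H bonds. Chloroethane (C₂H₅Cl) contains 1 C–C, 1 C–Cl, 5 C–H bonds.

Reaction A, by 799 kJ

Reaction A:
  Bonds broken (reactants):
    C–H: 4 × 420 = 1680
    O=O: 2 × 480 = 960
    Σ(broken) = 2640 kJ
  Bonds formed (products):
    C=O: 2 × 820 = 1640
    O–H: 4 × 479 = 1916
    Σ(formed) = 3556 kJ
  ΔH_A = 2640 − 3556 = −916 kJ
Reaction B:
  Bonds broken (reactants):
    C–C: 1 × 336 = 336
    C–H: 6 × 420 = 2520
    Cl–Cl: 1 × 240 = 240
    Σ(broken) = 3096 kJ
  Bonds formed (products):
    C–C: 1 × 336 = 336
    C–Cl: 1 × 337 = 337
    C–H: 5 × 420 = 2100
    H–Cl: 1 × 440 = 440
    Σ(formed) = 3213 kJ
  ΔH_B = 3096 − 3213 = −117 kJ
ΔH_A − ΔH_B = −799 kJ, so reaction A has the more negative ΔH; |ΔH_A − ΔH_B| = 799 kJ.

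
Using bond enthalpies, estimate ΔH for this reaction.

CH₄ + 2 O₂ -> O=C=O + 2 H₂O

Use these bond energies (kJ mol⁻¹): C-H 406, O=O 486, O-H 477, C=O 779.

ΔH ≈ −870 kJ

Bonds broken (reactants):
  C-H: 4 × 406 = 1624
  O=O: 2 × 486 = 972
  Σ(broken) = 2596 kJ
Bonds formed (products):
  C=O: 2 × 779 = 1558
  O-H: 4 × 477 = 1908
  Σ(formed) = 3466 kJ
ΔH = Σ(broken) − Σ(formed) = 2596 − 3466 = −870 kJ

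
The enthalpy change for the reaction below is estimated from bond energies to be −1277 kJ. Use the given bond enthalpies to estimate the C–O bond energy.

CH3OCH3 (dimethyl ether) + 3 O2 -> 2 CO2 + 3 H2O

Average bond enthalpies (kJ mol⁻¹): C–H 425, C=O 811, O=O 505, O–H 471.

D(C–O) ≈ 364 kJ/mol

Let D be the C–O bond energy.
Σ(broken) = 6×425 + 2×D + 3×505 = 4065 + 2D
Σ(formed) = 4×811 + 6×471 = 6070
ΔH = Σ(broken) − Σ(formed) = (4065 + 2D) − (6070) = −2005 + 2D
Setting this equal to −1277 kJ gives 2D = 728, so D = 364 kJ/mol.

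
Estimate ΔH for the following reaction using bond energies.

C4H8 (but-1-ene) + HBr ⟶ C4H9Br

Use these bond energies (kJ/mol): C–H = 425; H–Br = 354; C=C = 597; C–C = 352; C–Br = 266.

Bonds broken (reactants):
  C–C: 2 × 352 = 704
  C–H: 8 × 425 = 3400
  C=C: 1 × 597 = 597
  H–Br: 1 × 354 = 354
  Σ(broken) = 5055 kJ
Bonds formed (products):
  C–Br: 1 × 266 = 266
  C–C: 3 × 352 = 1056
  C–H: 9 × 425 = 3825
  Σ(formed) = 5147 kJ
ΔH = Σ(broken) − Σ(formed) = 5055 − 5147 = −92 kJ

ΔH ≈ −92 kJ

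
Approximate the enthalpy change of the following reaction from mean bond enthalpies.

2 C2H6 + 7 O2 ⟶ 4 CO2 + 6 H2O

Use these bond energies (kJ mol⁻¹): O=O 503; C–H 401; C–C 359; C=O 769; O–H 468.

ΔH ≈ −2717 kJ

Bonds broken (reactants):
  C–C: 2 × 359 = 718
  C–H: 12 × 401 = 4812
  O=O: 7 × 503 = 3521
  Σ(broken) = 9051 kJ
Bonds formed (products):
  C=O: 8 × 769 = 6152
  O–H: 12 × 468 = 5616
  Σ(formed) = 11768 kJ
ΔH = Σ(broken) − Σ(formed) = 9051 − 11768 = −2717 kJ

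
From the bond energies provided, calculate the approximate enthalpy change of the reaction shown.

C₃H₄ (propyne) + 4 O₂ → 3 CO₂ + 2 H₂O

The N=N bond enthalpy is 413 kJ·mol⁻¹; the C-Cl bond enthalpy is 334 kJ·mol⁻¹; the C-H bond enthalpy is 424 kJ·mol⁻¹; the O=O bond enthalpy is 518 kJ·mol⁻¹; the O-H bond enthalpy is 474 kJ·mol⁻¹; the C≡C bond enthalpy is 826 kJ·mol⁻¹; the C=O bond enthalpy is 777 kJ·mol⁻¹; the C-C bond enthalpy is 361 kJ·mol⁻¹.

Bonds broken (reactants):
  C≡C: 1 × 826 = 826
  C-C: 1 × 361 = 361
  C-H: 4 × 424 = 1696
  O=O: 4 × 518 = 2072
  Σ(broken) = 4955 kJ
Bonds formed (products):
  C=O: 6 × 777 = 4662
  O-H: 4 × 474 = 1896
  Σ(formed) = 6558 kJ
ΔH = Σ(broken) − Σ(formed) = 4955 − 6558 = −1603 kJ

ΔH ≈ −1603 kJ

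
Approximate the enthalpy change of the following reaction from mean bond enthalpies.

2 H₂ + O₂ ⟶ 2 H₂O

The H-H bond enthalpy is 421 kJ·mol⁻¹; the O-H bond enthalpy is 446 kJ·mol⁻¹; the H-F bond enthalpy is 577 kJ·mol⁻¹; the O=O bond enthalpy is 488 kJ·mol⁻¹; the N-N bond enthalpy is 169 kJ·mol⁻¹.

ΔH ≈ −454 kJ

Bonds broken (reactants):
  H-H: 2 × 421 = 842
  O=O: 1 × 488 = 488
  Σ(broken) = 1330 kJ
Bonds formed (products):
  O-H: 4 × 446 = 1784
  Σ(formed) = 1784 kJ
ΔH = Σ(broken) − Σ(formed) = 1330 − 1784 = −454 kJ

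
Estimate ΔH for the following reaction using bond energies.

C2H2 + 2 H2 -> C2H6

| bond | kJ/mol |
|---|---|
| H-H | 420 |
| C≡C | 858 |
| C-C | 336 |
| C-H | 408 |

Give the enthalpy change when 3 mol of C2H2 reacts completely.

ΔH = −810 kJ

Bonds broken (reactants):
  C≡C: 1 × 858 = 858
  C-H: 2 × 408 = 816
  H-H: 2 × 420 = 840
  Σ(broken) = 2514 kJ
Bonds formed (products):
  C-C: 1 × 336 = 336
  C-H: 6 × 408 = 2448
  Σ(formed) = 2784 kJ
ΔH = Σ(broken) − Σ(formed) = 2514 − 2784 = −270 kJ
For 3× the reaction as written: 3 × (−270) = −810 kJ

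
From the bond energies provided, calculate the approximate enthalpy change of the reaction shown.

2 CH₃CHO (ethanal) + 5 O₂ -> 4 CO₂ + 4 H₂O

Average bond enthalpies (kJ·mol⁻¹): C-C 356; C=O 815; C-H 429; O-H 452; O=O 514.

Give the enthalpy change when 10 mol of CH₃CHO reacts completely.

Bonds broken (reactants):
  C-C: 2 × 356 = 712
  C-H: 8 × 429 = 3432
  C=O: 2 × 815 = 1630
  O=O: 5 × 514 = 2570
  Σ(broken) = 8344 kJ
Bonds formed (products):
  C=O: 8 × 815 = 6520
  O-H: 8 × 452 = 3616
  Σ(formed) = 10136 kJ
ΔH = Σ(broken) − Σ(formed) = 8344 − 10136 = −1792 kJ
For 5× the reaction as written: 5 × (−1792) = −8960 kJ

ΔH = −8960 kJ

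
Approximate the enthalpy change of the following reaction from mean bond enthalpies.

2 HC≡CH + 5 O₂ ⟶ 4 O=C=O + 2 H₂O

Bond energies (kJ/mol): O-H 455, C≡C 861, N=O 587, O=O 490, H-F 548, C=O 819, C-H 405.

ΔH ≈ −2580 kJ

Bonds broken (reactants):
  C≡C: 2 × 861 = 1722
  C-H: 4 × 405 = 1620
  O=O: 5 × 490 = 2450
  Σ(broken) = 5792 kJ
Bonds formed (products):
  C=O: 8 × 819 = 6552
  O-H: 4 × 455 = 1820
  Σ(formed) = 8372 kJ
ΔH = Σ(broken) − Σ(formed) = 5792 − 8372 = −2580 kJ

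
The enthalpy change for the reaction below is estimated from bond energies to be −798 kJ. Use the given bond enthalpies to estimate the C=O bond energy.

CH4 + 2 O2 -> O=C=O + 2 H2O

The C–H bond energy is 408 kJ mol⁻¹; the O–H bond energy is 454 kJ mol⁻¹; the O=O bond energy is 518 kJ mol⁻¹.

D(C=O) ≈ 825 kJ/mol

Let D be the C=O bond energy.
Σ(broken) = 4×408 + 2×518 = 2668
Σ(formed) = 2×D + 4×454 = 1816 + 2D
ΔH = Σ(broken) − Σ(formed) = (2668) − (1816 + 2D) = +852 − 2D
Setting this equal to −798 kJ gives 2D = 1650, so D = 825 kJ/mol.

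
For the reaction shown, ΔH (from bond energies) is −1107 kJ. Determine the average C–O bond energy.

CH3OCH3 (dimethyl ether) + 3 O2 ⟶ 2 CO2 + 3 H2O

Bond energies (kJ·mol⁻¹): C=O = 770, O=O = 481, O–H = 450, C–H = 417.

Let D be the C–O bond energy.
Σ(broken) = 6×417 + 2×D + 3×481 = 3945 + 2D
Σ(formed) = 4×770 + 6×450 = 5780
ΔH = Σ(broken) − Σ(formed) = (3945 + 2D) − (5780) = −1835 + 2D
Setting this equal to −1107 kJ gives 2D = 728, so D = 364 kJ/mol.

D(C–O) ≈ 364 kJ/mol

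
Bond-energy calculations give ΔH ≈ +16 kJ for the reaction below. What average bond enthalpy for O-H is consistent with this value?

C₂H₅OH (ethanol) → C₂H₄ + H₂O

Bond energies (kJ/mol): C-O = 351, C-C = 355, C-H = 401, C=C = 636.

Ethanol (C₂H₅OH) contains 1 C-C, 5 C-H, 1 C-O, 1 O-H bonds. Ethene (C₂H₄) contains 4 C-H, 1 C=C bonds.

D(O-H) ≈ 455 kJ/mol

Let D be the O-H bond energy.
Σ(broken) = 1×355 + 5×401 + 1×351 + 1×D = 2711 + D
Σ(formed) = 4×401 + 1×636 + 2×D = 2240 + 2D
ΔH = Σ(broken) − Σ(formed) = (2711 + D) − (2240 + 2D) = +471 − D
Setting this equal to +16 kJ gives D = 455 kJ/mol.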